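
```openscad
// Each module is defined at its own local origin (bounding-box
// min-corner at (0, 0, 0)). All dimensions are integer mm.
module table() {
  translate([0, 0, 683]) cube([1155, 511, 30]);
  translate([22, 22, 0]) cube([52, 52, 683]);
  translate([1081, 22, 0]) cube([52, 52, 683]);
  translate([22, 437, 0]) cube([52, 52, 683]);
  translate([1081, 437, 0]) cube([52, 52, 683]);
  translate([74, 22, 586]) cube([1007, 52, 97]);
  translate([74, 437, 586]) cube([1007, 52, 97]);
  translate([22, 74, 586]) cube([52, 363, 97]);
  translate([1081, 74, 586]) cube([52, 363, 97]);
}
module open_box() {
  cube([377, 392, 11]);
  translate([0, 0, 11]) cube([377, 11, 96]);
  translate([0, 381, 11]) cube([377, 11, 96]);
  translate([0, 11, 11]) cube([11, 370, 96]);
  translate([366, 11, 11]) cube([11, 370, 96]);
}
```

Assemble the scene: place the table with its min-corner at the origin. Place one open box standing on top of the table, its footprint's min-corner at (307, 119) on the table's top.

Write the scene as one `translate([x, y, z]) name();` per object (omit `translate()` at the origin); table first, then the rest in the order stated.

table();
translate([307, 119, 713]) open_box();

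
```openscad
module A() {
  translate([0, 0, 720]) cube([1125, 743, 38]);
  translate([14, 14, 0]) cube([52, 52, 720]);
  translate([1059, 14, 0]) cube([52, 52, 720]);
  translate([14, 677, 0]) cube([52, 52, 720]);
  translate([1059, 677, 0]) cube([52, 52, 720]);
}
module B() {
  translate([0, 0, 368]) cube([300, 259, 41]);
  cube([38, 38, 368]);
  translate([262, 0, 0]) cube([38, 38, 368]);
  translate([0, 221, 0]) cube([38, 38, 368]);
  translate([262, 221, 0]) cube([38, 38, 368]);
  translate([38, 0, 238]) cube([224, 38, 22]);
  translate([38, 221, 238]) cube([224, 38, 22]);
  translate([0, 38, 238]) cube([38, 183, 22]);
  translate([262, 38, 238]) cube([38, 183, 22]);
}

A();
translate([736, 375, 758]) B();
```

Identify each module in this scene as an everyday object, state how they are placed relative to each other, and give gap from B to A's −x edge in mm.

The stool's min-x is at 736; the table's min-x is 0; gap = 736 mm.

A is a table. B is a stool. The stool is on top of the table. The gap from the stool to the table's −x edge is 736 mm.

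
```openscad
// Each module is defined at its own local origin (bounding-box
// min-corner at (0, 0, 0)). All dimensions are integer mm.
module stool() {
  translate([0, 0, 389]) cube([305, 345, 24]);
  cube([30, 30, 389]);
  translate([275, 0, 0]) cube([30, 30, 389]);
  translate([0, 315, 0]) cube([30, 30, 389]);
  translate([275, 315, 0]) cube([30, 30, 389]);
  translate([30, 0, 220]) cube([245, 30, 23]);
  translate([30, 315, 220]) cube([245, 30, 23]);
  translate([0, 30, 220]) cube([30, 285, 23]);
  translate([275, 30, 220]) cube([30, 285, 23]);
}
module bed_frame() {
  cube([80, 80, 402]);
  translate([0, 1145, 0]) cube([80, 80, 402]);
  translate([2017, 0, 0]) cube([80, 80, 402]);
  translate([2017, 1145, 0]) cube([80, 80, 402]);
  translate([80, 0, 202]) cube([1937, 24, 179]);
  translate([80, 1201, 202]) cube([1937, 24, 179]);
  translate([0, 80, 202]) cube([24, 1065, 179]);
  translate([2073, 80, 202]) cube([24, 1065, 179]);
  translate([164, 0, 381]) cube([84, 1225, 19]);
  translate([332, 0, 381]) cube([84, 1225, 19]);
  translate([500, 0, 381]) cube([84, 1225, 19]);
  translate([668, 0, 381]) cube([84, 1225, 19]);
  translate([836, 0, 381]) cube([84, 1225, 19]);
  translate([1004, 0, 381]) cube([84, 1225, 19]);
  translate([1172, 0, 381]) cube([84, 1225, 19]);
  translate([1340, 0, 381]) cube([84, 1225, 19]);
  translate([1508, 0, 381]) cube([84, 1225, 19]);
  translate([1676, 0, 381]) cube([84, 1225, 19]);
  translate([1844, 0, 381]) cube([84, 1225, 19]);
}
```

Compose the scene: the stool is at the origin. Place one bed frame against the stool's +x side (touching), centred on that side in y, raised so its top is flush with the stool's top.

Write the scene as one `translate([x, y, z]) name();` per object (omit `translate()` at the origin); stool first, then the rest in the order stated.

stool();
translate([305, -440, 11]) bed_frame();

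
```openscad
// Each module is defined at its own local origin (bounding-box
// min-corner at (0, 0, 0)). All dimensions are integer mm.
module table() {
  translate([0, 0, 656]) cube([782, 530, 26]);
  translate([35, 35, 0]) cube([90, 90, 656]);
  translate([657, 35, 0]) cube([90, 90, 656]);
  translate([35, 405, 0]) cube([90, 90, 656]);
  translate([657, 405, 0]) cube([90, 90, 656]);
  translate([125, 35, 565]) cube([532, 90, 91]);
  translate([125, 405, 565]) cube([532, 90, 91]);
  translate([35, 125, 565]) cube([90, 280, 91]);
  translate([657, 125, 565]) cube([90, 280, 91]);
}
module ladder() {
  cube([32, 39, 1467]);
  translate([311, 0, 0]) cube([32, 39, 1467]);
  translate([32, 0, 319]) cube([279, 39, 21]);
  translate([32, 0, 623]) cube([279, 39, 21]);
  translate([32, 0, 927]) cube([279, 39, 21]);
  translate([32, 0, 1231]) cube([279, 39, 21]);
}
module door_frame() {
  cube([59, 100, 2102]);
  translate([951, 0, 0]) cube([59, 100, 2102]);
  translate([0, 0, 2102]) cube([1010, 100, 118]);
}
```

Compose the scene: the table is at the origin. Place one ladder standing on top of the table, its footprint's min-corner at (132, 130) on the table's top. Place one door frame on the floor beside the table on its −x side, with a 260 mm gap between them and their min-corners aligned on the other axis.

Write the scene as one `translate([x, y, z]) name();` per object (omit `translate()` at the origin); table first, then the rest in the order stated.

table();
translate([132, 130, 682]) ladder();
translate([-1270, 0, 0]) door_frame();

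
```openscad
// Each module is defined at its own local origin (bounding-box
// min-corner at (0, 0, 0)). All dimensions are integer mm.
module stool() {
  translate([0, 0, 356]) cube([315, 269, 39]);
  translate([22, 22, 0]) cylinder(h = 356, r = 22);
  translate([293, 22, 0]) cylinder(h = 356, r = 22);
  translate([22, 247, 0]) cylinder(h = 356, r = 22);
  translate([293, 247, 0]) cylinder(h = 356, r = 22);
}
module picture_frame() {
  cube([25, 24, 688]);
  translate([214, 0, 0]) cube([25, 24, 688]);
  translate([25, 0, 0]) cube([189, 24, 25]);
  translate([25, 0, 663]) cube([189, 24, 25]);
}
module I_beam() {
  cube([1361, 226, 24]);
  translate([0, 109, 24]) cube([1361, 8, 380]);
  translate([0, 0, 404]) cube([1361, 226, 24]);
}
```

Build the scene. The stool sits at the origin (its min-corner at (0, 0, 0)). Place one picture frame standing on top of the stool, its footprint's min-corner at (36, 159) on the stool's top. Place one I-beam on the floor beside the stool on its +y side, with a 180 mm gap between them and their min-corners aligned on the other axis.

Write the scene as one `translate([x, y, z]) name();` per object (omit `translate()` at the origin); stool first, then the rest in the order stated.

stool();
translate([36, 159, 395]) picture_frame();
translate([0, 449, 0]) I_beam();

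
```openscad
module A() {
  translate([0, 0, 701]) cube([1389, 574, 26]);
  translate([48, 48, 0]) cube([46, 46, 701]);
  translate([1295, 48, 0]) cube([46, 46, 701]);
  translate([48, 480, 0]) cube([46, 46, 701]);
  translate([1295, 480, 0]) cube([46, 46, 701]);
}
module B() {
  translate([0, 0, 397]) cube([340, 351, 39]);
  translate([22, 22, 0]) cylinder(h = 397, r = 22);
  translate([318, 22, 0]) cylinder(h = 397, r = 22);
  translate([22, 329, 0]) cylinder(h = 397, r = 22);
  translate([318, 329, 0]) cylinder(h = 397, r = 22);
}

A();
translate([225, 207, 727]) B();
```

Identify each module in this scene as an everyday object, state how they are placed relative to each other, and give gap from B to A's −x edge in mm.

A is a table. B is a stool. The stool is on top of the table. The gap from the stool to the table's −x edge is 225 mm.

The stool's min-x is at 225; the table's min-x is 0; gap = 225 mm.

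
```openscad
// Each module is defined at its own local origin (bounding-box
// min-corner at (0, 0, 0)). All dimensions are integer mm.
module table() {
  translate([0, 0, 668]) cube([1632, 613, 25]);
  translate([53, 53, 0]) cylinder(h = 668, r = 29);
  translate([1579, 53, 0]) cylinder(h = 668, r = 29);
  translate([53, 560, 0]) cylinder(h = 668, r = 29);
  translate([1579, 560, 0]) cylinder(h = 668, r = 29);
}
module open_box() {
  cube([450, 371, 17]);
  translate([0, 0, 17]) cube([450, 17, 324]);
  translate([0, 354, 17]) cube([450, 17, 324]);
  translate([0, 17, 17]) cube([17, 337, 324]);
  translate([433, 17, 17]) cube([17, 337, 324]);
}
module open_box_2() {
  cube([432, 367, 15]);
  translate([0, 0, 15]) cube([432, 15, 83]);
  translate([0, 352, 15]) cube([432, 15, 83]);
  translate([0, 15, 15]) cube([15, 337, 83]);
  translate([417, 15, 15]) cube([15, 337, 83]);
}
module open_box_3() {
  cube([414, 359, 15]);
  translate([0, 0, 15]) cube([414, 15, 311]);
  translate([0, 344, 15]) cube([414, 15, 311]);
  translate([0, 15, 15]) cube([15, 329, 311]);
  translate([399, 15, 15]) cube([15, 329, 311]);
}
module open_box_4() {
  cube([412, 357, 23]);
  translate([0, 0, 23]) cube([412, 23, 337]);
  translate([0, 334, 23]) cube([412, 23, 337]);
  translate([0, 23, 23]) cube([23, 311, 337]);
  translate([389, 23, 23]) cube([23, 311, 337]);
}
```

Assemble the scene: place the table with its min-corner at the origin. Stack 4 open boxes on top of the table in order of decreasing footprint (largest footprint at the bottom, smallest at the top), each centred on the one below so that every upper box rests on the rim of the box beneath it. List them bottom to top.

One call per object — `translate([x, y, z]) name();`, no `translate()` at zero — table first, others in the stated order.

table();
translate([591, 121, 693]) open_box();
translate([600, 123, 1034]) open_box_2();
translate([609, 127, 1132]) open_box_3();
translate([610, 128, 1458]) open_box_4();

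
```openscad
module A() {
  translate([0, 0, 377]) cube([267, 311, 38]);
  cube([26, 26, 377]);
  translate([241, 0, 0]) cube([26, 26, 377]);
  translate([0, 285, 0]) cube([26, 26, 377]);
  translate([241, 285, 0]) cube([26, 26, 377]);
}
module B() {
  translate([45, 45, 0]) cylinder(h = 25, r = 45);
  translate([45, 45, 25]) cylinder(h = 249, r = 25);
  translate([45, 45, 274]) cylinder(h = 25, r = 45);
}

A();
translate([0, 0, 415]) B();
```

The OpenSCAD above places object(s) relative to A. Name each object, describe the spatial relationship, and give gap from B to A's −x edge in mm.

A is a stool. B is a spool. The spool is on top of the stool. The gap from the spool to the stool's −x edge is 0 mm.

The spool's min-x is at 0; the stool's min-x is 0; gap = 0 mm.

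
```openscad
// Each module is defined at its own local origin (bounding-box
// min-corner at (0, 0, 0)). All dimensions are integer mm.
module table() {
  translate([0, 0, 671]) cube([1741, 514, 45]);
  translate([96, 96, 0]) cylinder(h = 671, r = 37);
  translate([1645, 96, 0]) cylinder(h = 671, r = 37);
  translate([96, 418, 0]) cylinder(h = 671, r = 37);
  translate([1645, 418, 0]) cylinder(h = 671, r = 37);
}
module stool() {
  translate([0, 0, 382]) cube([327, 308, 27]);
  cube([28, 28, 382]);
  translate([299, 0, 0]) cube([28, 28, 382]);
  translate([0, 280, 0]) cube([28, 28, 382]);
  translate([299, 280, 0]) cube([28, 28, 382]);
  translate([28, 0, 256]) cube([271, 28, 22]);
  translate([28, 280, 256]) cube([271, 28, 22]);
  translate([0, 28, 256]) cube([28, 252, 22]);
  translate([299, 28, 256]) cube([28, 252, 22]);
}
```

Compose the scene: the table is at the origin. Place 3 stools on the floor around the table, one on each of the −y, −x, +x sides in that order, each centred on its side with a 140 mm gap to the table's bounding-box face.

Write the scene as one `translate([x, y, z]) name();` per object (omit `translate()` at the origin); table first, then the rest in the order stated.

table();
translate([707, -448, 0]) stool();
translate([-467, 103, 0]) stool();
translate([1881, 103, 0]) stool();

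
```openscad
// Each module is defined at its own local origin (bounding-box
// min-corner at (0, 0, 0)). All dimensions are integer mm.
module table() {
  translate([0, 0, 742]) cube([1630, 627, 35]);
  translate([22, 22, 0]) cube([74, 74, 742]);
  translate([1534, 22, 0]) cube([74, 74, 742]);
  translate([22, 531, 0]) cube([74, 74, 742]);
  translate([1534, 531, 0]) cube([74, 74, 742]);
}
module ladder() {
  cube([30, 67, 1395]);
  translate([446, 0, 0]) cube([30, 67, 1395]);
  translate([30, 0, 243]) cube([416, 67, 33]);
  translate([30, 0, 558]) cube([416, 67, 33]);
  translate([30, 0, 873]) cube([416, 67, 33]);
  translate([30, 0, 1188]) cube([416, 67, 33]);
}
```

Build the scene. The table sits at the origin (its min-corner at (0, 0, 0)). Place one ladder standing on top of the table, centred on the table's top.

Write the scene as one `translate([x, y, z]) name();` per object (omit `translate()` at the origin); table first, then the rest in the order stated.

table();
translate([577, 280, 777]) ladder();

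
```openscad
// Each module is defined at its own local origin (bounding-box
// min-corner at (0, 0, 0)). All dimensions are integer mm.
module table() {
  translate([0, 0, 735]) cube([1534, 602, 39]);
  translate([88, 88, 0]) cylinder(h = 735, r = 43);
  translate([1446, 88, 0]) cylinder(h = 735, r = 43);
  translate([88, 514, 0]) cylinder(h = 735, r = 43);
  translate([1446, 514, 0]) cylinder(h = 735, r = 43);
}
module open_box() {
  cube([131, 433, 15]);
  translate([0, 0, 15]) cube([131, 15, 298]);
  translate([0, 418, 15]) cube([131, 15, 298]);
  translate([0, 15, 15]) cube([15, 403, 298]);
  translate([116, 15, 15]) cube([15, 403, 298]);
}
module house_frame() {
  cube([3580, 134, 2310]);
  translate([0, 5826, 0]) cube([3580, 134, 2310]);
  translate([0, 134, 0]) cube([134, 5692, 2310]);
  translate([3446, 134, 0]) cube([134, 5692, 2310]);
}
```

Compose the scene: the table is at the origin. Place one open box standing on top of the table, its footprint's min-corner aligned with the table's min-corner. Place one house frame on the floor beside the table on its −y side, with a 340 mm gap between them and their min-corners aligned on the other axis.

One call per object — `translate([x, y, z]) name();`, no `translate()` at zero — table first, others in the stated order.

table();
translate([0, 0, 774]) open_box();
translate([0, -6300, 0]) house_frame();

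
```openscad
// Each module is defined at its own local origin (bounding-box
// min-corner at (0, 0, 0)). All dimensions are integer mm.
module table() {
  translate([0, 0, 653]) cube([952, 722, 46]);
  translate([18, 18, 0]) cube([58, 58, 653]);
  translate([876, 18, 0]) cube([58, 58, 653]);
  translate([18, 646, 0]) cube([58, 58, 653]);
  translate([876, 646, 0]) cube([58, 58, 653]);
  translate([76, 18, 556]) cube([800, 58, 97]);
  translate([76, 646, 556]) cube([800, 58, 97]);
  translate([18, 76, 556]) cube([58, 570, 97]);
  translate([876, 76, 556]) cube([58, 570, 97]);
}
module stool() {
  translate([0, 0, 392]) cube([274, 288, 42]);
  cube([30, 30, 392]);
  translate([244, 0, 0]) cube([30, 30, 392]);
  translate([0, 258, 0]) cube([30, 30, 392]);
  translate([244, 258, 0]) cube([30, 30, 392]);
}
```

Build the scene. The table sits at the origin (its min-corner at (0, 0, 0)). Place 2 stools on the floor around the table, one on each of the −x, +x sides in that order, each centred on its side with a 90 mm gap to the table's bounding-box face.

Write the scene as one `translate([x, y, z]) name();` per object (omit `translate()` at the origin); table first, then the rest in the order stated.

table();
translate([-364, 217, 0]) stool();
translate([1042, 217, 0]) stool();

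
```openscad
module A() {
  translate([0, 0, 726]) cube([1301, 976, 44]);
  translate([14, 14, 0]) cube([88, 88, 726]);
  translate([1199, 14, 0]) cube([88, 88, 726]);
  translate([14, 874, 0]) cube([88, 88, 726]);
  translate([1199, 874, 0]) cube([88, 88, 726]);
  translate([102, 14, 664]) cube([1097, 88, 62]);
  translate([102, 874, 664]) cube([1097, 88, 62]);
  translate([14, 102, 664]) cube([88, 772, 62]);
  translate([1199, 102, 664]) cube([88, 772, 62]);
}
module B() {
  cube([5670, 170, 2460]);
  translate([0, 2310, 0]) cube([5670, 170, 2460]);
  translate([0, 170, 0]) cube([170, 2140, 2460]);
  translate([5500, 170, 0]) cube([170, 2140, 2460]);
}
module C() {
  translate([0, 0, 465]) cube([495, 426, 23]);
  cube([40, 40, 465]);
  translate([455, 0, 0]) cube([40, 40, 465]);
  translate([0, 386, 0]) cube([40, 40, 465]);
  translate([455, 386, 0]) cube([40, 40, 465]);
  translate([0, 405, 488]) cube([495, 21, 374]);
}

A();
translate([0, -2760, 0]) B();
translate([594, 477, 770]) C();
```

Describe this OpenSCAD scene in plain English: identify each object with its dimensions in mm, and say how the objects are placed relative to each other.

A is a table with a 1301×976 mm rectangular top, 44 mm thick, top surface at z = 770 mm, supported by four 88×88 mm square legs, each inset 14 mm from the nearest pair of top edges, running from the floor. Four apron rails, 88 mm thick and 62 mm tall, run between adjacent legs with their top edges flush with the underside of the top and their outer faces flush with the legs' outer faces.

B is a box-shaped house frame (walls only): outside footprint 5670×2480 mm, wall height 2460 mm, wall thickness 170 mm. The two y-facing walls run the full x-width; the two x-facing walls fit between the inner faces of the y-facing walls.

C is a chair: 495×426 mm seat, 23 mm thick, top at z = 488 mm, on four 40 mm square corner legs flush with the seat edges. A 21 mm thick backrest slab spans the full seat width, extending 374 mm above the seat top, its back face flush with the seat's +y edge.

The house frame is on the floor beside the table on its −y side. The chair is on top of the table.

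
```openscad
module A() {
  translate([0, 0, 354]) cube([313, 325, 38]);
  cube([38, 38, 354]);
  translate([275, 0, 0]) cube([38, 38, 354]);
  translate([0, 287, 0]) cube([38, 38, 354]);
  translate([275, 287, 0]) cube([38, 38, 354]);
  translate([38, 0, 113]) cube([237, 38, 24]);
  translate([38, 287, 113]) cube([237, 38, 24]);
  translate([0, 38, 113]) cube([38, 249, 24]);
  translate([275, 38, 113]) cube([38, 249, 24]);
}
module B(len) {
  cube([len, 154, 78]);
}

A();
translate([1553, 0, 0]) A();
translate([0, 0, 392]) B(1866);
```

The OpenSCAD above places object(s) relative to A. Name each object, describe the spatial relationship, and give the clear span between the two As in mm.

A is a stool. B is a beam. A beam spans the tops of two stools. The clear span between the two stools is 1240 mm.

Second stool starts at x = 1553; first ends at x = 313; clear span = 1553 − 313 = 1240 mm.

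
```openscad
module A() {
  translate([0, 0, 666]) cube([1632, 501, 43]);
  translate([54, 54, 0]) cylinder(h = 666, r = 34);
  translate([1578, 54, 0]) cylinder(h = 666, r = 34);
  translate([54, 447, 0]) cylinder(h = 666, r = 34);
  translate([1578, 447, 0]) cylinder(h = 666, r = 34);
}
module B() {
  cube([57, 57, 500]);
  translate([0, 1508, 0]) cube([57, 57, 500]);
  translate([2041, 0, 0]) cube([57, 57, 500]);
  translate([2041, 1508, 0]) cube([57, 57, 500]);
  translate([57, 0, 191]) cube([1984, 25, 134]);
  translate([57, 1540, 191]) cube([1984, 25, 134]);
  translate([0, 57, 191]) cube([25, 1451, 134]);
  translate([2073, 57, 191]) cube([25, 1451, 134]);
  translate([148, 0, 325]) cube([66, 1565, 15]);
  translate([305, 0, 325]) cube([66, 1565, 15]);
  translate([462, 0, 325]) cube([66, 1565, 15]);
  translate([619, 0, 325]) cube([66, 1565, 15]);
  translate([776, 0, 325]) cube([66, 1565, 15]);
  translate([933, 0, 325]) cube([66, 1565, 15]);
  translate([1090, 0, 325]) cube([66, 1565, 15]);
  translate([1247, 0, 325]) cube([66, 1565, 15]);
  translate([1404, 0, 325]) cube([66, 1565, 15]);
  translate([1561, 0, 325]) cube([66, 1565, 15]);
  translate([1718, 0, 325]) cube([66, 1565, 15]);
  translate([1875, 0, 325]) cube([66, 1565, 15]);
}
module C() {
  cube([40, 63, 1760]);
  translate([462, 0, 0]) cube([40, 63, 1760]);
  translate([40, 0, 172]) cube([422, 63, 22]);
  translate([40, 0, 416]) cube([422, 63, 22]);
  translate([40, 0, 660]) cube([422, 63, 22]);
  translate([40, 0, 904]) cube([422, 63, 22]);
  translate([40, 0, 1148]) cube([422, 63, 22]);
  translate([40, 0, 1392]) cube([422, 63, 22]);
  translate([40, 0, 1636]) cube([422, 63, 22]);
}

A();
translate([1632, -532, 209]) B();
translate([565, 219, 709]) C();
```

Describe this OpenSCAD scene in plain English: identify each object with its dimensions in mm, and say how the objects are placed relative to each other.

A is a rectangular dining table. The top is 1632×501×43 mm with its upper surface at z = 709 mm. It stands on four round legs of 68 mm diameter, each leg's bounding box inset 20 mm from the nearest pair of top edges, running from the floor to the underside of the top.

B is a bed frame 2098 mm long (x) by 1565 mm wide (y). Four 57×57 mm corner posts, 500 mm tall, at the corners of the footprint. Four rails of 25 mm thickness and 134 mm height run between adjacent posts with their undersides at z = 191 mm, their outer faces flush with the outside of the frame (the two x-running rails run between the posts' inner faces; the two y-running rails run between the posts' inner faces). 12 slats, each 66 mm wide (x) and 15 mm thick, lie across the top of the two x-running rails, running the full 1565 mm width of the frame in y; the slats are evenly spaced along x between the inner faces of the end posts with equal gaps (rounded down to the nearest mm) at the −x end and between each pair — any rounding remainder accumulates at the +x end.

C is a straight ladder. Two 40×63 mm vertical rails, 1760 mm tall, stand 502 mm apart (outside-to-outside) with their front faces coplanar on the −y side. 7 rungs, each 63 mm deep and 22 mm tall, span between the inner faces of the rails, front faces flush with the rails. The lowest rung's underside is at z = 172 mm and rungs are spaced 244 mm apart (underside to underside).

The bed frame is beside the table with their tops flush at z = 709. The ladder is on top of the table, centred.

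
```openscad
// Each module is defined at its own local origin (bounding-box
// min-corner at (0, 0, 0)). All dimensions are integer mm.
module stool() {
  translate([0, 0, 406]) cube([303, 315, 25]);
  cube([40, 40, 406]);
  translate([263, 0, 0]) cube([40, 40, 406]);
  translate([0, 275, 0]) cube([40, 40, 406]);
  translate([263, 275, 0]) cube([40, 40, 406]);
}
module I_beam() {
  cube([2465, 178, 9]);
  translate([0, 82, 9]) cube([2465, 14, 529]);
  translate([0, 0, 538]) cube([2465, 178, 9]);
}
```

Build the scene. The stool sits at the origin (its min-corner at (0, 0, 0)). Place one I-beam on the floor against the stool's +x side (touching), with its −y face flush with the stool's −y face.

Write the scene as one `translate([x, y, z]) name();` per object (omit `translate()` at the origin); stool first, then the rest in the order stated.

stool();
translate([303, 0, 0]) I_beam();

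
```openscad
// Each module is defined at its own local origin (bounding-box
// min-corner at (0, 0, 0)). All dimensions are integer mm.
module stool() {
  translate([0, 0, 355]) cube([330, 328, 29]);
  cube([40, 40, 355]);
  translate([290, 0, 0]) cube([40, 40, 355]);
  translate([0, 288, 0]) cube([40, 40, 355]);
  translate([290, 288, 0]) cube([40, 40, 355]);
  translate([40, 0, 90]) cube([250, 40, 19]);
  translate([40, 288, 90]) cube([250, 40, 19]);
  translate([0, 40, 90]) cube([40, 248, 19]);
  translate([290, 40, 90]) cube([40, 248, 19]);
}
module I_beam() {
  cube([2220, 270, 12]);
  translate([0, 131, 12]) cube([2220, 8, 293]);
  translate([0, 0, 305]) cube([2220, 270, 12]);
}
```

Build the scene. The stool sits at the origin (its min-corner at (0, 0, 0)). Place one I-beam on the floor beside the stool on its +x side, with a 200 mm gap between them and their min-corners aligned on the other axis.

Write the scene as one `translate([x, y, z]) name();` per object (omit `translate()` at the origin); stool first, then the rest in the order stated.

stool();
translate([530, 0, 0]) I_beam();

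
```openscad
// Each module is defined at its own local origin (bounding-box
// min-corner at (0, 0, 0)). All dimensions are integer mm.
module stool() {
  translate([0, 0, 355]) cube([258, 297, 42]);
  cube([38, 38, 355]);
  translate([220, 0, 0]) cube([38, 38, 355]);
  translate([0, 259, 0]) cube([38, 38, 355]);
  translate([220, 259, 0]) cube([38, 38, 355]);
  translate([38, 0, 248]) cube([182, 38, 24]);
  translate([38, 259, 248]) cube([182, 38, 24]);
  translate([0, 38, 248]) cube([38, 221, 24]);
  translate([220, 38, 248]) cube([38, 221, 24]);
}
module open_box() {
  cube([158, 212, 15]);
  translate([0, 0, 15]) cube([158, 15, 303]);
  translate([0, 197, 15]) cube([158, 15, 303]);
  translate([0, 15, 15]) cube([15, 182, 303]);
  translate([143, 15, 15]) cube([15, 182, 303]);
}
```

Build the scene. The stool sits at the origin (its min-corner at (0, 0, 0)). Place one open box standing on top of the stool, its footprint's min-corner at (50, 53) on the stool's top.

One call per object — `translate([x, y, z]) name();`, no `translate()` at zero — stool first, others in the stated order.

stool();
translate([50, 53, 397]) open_box();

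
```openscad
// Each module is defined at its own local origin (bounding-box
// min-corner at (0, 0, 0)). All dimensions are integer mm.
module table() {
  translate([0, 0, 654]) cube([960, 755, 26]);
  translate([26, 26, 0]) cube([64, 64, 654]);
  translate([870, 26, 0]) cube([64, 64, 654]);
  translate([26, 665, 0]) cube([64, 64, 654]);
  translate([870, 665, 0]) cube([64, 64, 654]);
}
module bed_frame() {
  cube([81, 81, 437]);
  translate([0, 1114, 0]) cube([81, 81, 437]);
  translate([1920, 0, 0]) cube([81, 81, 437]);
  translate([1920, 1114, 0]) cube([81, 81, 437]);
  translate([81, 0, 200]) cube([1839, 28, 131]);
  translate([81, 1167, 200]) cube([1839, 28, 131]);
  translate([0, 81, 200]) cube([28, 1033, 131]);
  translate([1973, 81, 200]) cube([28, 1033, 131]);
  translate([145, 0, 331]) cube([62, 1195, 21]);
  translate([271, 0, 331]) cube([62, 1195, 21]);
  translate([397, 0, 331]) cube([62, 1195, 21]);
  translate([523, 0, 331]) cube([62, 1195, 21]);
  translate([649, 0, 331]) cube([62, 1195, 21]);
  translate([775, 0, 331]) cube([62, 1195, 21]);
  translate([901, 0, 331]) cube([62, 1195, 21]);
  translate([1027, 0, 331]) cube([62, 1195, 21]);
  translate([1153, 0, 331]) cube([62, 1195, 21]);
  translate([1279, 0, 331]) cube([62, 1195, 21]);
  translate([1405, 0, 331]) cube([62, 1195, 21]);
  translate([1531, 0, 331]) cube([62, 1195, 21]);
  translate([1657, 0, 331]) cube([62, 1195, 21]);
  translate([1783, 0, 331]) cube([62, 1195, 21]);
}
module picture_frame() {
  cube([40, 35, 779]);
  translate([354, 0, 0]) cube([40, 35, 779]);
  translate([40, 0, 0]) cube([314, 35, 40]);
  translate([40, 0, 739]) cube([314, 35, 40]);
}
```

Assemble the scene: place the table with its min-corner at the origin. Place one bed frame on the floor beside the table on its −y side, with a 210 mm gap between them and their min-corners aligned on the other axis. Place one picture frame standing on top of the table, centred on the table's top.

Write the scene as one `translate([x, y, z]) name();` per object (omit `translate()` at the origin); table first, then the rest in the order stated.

table();
translate([0, -1405, 0]) bed_frame();
translate([283, 360, 680]) picture_frame();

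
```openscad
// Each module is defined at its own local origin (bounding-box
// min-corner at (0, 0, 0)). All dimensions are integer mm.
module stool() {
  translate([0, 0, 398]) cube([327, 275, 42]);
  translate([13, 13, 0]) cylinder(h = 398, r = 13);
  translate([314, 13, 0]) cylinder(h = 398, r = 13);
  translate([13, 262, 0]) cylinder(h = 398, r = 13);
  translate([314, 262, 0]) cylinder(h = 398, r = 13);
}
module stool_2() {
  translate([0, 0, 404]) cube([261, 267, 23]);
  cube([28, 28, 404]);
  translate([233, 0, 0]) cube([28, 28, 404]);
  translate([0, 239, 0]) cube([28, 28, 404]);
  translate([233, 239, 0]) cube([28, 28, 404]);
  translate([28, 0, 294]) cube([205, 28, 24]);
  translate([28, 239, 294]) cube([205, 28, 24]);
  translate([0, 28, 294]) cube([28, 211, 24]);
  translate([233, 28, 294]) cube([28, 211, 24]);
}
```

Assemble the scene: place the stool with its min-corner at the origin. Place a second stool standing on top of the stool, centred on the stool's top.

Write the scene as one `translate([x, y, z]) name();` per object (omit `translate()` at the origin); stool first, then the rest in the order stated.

stool();
translate([33, 4, 440]) stool_2();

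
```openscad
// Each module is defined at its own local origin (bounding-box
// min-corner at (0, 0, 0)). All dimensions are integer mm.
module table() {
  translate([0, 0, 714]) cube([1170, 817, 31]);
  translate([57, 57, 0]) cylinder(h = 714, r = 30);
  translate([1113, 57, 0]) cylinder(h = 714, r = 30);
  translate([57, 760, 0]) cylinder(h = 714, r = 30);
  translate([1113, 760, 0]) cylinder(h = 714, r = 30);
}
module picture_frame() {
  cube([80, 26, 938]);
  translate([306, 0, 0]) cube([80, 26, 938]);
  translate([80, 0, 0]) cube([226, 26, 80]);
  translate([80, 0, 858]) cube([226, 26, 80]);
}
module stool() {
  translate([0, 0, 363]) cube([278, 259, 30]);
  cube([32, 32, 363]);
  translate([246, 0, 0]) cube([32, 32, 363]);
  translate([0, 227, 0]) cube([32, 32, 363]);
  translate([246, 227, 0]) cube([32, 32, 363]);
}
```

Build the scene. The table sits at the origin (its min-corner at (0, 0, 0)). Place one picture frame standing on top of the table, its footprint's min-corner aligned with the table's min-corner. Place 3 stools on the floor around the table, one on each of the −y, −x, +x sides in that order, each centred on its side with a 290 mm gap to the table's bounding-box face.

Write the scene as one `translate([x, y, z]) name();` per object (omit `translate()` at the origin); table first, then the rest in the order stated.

table();
translate([0, 0, 745]) picture_frame();
translate([446, -549, 0]) stool();
translate([-568, 279, 0]) stool();
translate([1460, 279, 0]) stool();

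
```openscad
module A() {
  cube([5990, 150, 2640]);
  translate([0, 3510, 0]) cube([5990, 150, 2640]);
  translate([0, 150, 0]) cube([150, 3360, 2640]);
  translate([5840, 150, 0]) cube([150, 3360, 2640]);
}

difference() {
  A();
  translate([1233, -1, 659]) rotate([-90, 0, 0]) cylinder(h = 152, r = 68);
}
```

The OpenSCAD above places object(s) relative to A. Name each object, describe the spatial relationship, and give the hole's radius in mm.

A is a house frame. The house frame has a circular hole through its front wall. The hole's radius is 68 mm.

The subtracted cylinder has r = 68 mm.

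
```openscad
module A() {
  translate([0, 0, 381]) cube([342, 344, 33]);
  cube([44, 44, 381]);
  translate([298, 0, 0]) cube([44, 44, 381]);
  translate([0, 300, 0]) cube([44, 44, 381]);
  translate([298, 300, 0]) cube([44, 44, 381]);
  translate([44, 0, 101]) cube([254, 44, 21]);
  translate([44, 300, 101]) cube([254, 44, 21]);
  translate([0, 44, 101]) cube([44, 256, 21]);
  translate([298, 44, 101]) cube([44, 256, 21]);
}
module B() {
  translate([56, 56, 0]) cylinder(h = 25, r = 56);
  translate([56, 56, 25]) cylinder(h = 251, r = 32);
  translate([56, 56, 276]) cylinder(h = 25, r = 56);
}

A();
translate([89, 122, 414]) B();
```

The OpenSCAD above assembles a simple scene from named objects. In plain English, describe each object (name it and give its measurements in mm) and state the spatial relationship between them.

A is a four-legged stool. The seat is a 342×344×33 mm slab whose top surface is at z = 414 mm; four square legs, each 44×44 mm in cross-section, run from the floor (z = 0) to the underside of the seat, each flush with a corner of the seat. Four stretchers, 44 mm wide and 21 mm tall, connect adjacent legs with their undersides at z = 101 mm, each running between the inner faces of the legs it joins and aligned with the legs' outer faces on the other axis.

B is a spool: two coaxial disc flanges of radius 56 mm and thickness 25 mm, joined by a core cylinder of radius 32 mm and height 251 mm. The lower flange rests on z = 0 and the three cylinders share a vertical axis.

The spool is on top of the stool.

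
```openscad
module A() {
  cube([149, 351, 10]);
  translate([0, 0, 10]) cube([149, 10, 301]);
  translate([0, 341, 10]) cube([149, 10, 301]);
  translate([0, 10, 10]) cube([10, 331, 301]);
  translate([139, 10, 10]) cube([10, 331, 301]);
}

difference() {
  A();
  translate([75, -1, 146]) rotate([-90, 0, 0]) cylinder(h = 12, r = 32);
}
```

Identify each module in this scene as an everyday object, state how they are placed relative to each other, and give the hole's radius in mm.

The subtracted cylinder has r = 32 mm.

A is an open box. The open box has a circular hole through its front wall. The hole's radius is 32 mm.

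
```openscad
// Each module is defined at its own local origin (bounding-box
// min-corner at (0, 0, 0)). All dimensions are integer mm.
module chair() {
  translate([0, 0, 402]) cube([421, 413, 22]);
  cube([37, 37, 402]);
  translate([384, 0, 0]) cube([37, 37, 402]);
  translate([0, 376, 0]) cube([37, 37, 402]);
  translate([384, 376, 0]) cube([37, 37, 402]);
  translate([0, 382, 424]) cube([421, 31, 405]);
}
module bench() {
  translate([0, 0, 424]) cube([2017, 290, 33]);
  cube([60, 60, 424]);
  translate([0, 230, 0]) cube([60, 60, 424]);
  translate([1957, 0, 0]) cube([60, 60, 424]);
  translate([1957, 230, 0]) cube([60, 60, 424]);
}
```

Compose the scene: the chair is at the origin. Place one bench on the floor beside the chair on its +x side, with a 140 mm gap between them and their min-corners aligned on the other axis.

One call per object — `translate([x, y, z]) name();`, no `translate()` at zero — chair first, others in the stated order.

chair();
translate([561, 0, 0]) bench();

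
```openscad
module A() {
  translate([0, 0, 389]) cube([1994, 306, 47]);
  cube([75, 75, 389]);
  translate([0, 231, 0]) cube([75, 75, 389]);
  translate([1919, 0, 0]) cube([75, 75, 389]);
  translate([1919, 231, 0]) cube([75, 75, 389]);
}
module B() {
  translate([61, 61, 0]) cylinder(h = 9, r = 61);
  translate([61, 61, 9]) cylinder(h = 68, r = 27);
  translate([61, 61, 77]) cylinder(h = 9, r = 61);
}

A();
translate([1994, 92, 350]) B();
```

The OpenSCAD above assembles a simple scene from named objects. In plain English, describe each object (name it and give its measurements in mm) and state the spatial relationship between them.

A is a long wooden bench with a 1994 mm (x) × 306 mm (y) seat, 47 mm thick, its top surface 436 mm above the floor. Four 75 mm square legs at the seat corners, flush with the edges, run from z = 0 to the seat underside.

B is a spool: two coaxial disc flanges of radius 61 mm and thickness 9 mm, joined by a core cylinder of radius 27 mm and height 68 mm. The lower flange rests on z = 0 and the three cylinders share a vertical axis.

The spool is beside the bench with their tops flush at z = 436.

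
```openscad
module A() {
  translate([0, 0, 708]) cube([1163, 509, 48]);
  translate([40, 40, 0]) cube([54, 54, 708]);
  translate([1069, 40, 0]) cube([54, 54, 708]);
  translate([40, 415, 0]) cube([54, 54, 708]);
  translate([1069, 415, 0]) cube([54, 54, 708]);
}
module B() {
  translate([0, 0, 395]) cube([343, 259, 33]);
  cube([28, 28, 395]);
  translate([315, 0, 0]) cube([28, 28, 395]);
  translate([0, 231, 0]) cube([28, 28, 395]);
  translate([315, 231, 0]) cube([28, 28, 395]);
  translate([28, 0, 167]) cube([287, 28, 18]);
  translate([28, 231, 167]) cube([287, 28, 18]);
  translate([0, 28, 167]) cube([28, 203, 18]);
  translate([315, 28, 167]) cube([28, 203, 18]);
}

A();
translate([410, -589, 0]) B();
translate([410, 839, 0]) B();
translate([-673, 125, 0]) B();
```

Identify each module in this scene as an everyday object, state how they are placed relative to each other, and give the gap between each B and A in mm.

Each stool's nearest face is 330 mm from the table's bounding box.

A is a table. B is a stool. Three stools sit around the table at the −y, +y, −x sides. The gap between each stool and the table is 330 mm.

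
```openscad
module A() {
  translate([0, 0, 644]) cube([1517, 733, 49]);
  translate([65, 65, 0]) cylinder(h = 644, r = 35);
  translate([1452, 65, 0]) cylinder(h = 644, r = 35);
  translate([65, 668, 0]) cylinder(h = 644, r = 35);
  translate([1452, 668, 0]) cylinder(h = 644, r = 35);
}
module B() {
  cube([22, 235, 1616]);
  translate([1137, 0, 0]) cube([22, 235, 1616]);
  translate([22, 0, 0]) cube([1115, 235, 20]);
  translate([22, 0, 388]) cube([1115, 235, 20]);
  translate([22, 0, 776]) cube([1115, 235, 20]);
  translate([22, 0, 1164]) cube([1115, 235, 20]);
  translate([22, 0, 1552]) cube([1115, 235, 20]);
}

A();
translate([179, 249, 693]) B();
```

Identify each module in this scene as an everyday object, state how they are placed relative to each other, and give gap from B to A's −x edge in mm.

A is a table. B is a bookshelf. The bookshelf is on top of the table, centred. The gap from the bookshelf to the table's −x edge is 179 mm.

The bookshelf's min-x is at 179; the table's min-x is 0; gap = 179 mm.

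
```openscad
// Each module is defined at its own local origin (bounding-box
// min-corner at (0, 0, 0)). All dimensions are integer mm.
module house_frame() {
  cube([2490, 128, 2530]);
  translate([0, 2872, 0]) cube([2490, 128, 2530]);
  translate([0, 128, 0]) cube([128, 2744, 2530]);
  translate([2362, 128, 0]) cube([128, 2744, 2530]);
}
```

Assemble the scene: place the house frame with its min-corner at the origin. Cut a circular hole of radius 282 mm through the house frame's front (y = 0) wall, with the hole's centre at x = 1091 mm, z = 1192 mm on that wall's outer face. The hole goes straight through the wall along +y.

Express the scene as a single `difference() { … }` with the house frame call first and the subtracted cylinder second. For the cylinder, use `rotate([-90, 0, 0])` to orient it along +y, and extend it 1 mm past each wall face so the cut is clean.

difference() {
  house_frame();
  translate([1091, -1, 1192]) rotate([-90, 0, 0]) cylinder(h = 130, r = 282);
}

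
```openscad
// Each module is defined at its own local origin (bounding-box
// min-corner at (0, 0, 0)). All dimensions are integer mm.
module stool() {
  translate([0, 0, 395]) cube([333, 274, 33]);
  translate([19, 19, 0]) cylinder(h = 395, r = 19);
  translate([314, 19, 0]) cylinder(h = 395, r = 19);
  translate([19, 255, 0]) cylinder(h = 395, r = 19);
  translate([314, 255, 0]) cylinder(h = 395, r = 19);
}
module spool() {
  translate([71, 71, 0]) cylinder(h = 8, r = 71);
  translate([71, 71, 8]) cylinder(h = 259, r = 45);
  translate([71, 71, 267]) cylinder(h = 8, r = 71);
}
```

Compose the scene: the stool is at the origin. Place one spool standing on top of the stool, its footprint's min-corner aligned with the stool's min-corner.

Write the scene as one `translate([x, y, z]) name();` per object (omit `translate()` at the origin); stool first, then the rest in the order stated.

stool();
translate([0, 0, 428]) spool();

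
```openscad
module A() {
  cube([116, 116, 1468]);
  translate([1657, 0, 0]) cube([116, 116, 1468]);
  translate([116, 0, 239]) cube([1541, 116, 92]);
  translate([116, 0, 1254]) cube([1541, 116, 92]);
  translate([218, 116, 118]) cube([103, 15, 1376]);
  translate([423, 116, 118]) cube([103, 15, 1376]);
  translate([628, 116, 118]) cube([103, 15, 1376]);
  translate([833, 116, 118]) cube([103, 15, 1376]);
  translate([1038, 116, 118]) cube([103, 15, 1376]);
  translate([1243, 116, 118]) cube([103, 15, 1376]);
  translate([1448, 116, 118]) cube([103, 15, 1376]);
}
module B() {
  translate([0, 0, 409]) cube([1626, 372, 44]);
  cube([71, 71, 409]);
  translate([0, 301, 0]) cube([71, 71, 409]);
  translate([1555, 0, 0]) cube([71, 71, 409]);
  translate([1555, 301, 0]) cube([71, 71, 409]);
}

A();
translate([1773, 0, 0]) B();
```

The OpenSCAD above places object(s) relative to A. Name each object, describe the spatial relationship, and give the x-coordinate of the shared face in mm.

A is a fence section. B is a bench. The bench is against the fence section's +x side, with their −y faces flush. The x-coordinate of the shared face is 1773 mm.

The fence section's +x face and the bench's −x face are both at x = 1773 mm.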